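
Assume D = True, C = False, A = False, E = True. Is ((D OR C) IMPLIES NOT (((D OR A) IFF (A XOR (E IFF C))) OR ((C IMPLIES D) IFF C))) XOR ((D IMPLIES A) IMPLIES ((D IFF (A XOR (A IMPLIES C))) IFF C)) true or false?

False

D OR C = True OR False = True
D OR A = True OR False = True
E IFF C = True IFF False = False
A XOR (E IFF C) = False XOR False = False
(D OR A) IFF (A XOR (E IFF C)) = True IFF False = False
C IMPLIES D = False IMPLIES True = True
(C IMPLIES D) IFF C = True IFF False = False
((D OR A) IFF (A XOR (E IFF C))) OR ((C IMPLIES D) IFF C) = False OR False = False
NOT (((D OR A) IFF (A XOR (E IFF C))) OR ((C IMPLIES D) IFF C)) = NOT False = True
(D OR C) IMPLIES NOT (((D OR A) IFF (A XOR (E IFF C))) OR ((C IMPLIES D) IFF C)) = True IMPLIES True = True
D IMPLIES A = True IMPLIES False = False
A IMPLIES C = False IMPLIES False = True
A XOR (A IMPLIES C) = False XOR True = True
D IFF (A XOR (A IMPLIES C)) = True IFF True = True
(D IFF (A XOR (A IMPLIES C))) IFF C = True IFF False = False
(D IMPLIES A) IMPLIES ((D IFF (A XOR (A IMPLIES C))) IFF C) = False IMPLIES False = True
((D OR C) IMPLIES NOT (((D OR A) IFF (A XOR (E IFF C))) OR ((C IMPLIES D) IFF C))) XOR ((D IMPLIES A) IMPLIES ((D IFF (A XOR (A IMPLIES C))) IFF C)) = True XOR True = False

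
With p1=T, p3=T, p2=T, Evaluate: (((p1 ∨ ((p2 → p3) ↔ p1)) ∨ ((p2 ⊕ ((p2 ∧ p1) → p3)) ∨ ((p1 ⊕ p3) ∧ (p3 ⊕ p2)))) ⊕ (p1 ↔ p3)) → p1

T

Substituting p1=T, p3=T, p2=T:
p2 → p3 = T → T = T
(p2 → p3) ↔ p1 = T ↔ T = T
p1 ∨ ((p2 → p3) ↔ p1) = T ∨ T = T
p2 ∧ p1 = T ∧ T = T
(p2 ∧ p1) → p3 = T → T = T
p2 ⊕ ((p2 ∧ p1) → p3) = T ⊕ T = F
p1 ⊕ p3 = T ⊕ T = F
p3 ⊕ p2 = T ⊕ T = F
(p1 ⊕ p3) ∧ (p3 ⊕ p2) = F ∧ F = F
(p2 ⊕ ((p2 ∧ p1) → p3)) ∨ ((p1 ⊕ p3) ∧ (p3 ⊕ p2)) = F ∨ F = F
(p1 ∨ ((p2 → p3) ↔ p1)) ∨ ((p2 ⊕ ((p2 ∧ p1) → p3)) ∨ ((p1 ⊕ p3) ∧ (p3 ⊕ p2))) = T ∨ F = T
p1 ↔ p3 = T ↔ T = T
((p1 ∨ ((p2 → p3) ↔ p1)) ∨ ((p2 ⊕ ((p2 ∧ p1) → p3)) ∨ ((p1 ⊕ p3) ∧ (p3 ⊕ p2)))) ⊕ (p1 ↔ p3) = T ⊕ T = F
(((p1 ∨ ((p2 → p3) ↔ p1)) ∨ ((p2 ⊕ ((p2 ∧ p1) → p3)) ∨ ((p1 ⊕ p3) ∧ (p3 ⊕ p2)))) ⊕ (p1 ↔ p3)) → p1 = F → T = T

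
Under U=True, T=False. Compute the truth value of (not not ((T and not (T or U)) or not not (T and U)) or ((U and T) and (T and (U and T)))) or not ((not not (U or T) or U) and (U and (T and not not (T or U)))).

Substituting U=True, T=False:
T or U = False or True = True
not (T or U) = not True = False
T and not (T or U) = False and False = False
T and U = False and True = False
not (T and U) = not False = True
not not (T and U) = not True = False
(T and not (T or U)) or not not (T and U) = False or False = False
not ((T and not (T or U)) or not not (T and U)) = not False = True
not not ((T and not (T or U)) or not not (T and U)) = not True = False
U and T = True and False = False
U and T = True and False = False
T and (U and T) = False and False = False
(U and T) and (T and (U and T)) = False and False = False
not not ((T and not (T or U)) or not not (T and U)) or ((U and T) and (T and (U and T))) = False or False = False
U or T = True or False = True
not (U or T) = not True = False
not not (U or T) = not False = True
not not (U or T) or U = True or True = True
T or U = False or True = True
not (T or U) = not True = False
not not (T or U) = not False = True
T and not not (T or U) = False and True = False
U and (T and not not (T or U)) = True and False = False
(not not (U or T) or U) and (U and (T and not not (T or U))) = True and False = False
not ((not not (U or T) or U) and (U and (T and not not (T or U)))) = not False = True
(not not ((T and not (T or U)) or not not (T and U)) or ((U and T) and (T and (U and T)))) or not ((not not (U or T) or U) and (U and (T and not not (T or U)))) = False or True = True

True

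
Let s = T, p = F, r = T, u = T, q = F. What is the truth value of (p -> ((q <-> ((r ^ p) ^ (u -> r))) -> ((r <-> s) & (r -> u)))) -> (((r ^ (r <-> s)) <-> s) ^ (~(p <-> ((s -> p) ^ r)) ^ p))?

r ^ p = T ^ F = T
u -> r = T -> T = T
(r ^ p) ^ (u -> r) = T ^ T = F
q <-> ((r ^ p) ^ (u -> r)) = F <-> F = T
r <-> s = T <-> T = T
r -> u = T -> T = T
(r <-> s) & (r -> u) = T & T = T
(q <-> ((r ^ p) ^ (u -> r))) -> ((r <-> s) & (r -> u)) = T -> T = T
p -> ((q <-> ((r ^ p) ^ (u -> r))) -> ((r <-> s) & (r -> u))) = F -> T = T
r <-> s = T <-> T = T
r ^ (r <-> s) = T ^ T = F
(r ^ (r <-> s)) <-> s = F <-> T = F
s -> p = T -> F = F
(s -> p) ^ r = F ^ T = T
p <-> ((s -> p) ^ r) = F <-> T = F
~(p <-> ((s -> p) ^ r)) = ~F = T
~(p <-> ((s -> p) ^ r)) ^ p = T ^ F = T
((r ^ (r <-> s)) <-> s) ^ (~(p <-> ((s -> p) ^ r)) ^ p) = F ^ T = T
(p -> ((q <-> ((r ^ p) ^ (u -> r))) -> ((r <-> s) & (r -> u)))) -> (((r ^ (r <-> s)) <-> s) ^ (~(p <-> ((s -> p) ^ r)) ^ p)) = T -> T = T

T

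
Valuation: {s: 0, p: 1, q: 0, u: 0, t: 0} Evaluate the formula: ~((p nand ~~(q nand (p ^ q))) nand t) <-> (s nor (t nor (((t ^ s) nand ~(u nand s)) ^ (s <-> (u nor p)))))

p ^ q = 1 ^ 0 = 1
q nand (p ^ q) = 0 nand 1 = 1
~(q nand (p ^ q)) = ~1 = 0
~~(q nand (p ^ q)) = ~0 = 1
p nand ~~(q nand (p ^ q)) = 1 nand 1 = 0
(p nand ~~(q nand (p ^ q))) nand t = 0 nand 0 = 1
~((p nand ~~(q nand (p ^ q))) nand t) = ~1 = 0
t ^ s = 0 ^ 0 = 0
u nand s = 0 nand 0 = 1
~(u nand s) = ~1 = 0
(t ^ s) nand ~(u nand s) = 0 nand 0 = 1
u nor p = 0 nor 1 = 0
s <-> (u nor p) = 0 <-> 0 = 1
((t ^ s) nand ~(u nand s)) ^ (s <-> (u nor p)) = 1 ^ 1 = 0
t nor (((t ^ s) nand ~(u nand s)) ^ (s <-> (u nor p))) = 0 nor 0 = 1
s nor (t nor (((t ^ s) nand ~(u nand s)) ^ (s <-> (u nor p)))) = 0 nor 1 = 0
~((p nand ~~(q nand (p ^ q))) nand t) <-> (s nor (t nor (((t ^ s) nand ~(u nand s)) ^ (s <-> (u nor p))))) = 0 <-> 0 = 1

1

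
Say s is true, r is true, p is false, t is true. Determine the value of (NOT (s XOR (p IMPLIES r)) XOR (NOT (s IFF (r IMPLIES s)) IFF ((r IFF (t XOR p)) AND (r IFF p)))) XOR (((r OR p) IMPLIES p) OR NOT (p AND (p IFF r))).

p IMPLIES r = F IMPLIES T = T
s XOR (p IMPLIES r) = T XOR T = F
NOT (s XOR (p IMPLIES r)) = NOT F = T
r IMPLIES s = T IMPLIES T = T
s IFF (r IMPLIES s) = T IFF T = T
NOT (s IFF (r IMPLIES s)) = NOT T = F
t XOR p = T XOR F = T
r IFF (t XOR p) = T IFF T = T
r IFF p = T IFF F = F
(r IFF (t XOR p)) AND (r IFF p) = T AND F = F
NOT (s IFF (r IMPLIES s)) IFF ((r IFF (t XOR p)) AND (r IFF p)) = F IFF F = T
NOT (s XOR (p IMPLIES r)) XOR (NOT (s IFF (r IMPLIES s)) IFF ((r IFF (t XOR p)) AND (r IFF p))) = T XOR T = F
r OR p = T OR F = T
(r OR p) IMPLIES p = T IMPLIES F = F
p IFF r = F IFF T = F
p AND (p IFF r) = F AND F = F
NOT (p AND (p IFF r)) = NOT F = T
((r OR p) IMPLIES p) OR NOT (p AND (p IFF r)) = F OR T = T
(NOT (s XOR (p IMPLIES r)) XOR (NOT (s IFF (r IMPLIES s)) IFF ((r IFF (t XOR p)) AND (r IFF p)))) XOR (((r OR p) IMPLIES p) OR NOT (p AND (p IFF r))) = F XOR T = T

T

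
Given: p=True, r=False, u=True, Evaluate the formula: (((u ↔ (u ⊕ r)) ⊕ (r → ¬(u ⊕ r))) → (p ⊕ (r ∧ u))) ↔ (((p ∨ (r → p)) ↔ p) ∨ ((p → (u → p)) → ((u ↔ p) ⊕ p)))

u ⊕ r = True ⊕ False = True
u ↔ (u ⊕ r) = True ↔ True = True
u ⊕ r = True ⊕ False = True
¬(u ⊕ r) = ¬True = False
r → ¬(u ⊕ r) = False → False = True
(u ↔ (u ⊕ r)) ⊕ (r → ¬(u ⊕ r)) = True ⊕ True = False
r ∧ u = False ∧ True = False
p ⊕ (r ∧ u) = True ⊕ False = True
((u ↔ (u ⊕ r)) ⊕ (r → ¬(u ⊕ r))) → (p ⊕ (r ∧ u)) = False → True = True
r → p = False → True = True
p ∨ (r → p) = True ∨ True = True
(p ∨ (r → p)) ↔ p = True ↔ True = True
u → p = True → True = True
p → (u → p) = True → True = True
u ↔ p = True ↔ True = True
(u ↔ p) ⊕ p = True ⊕ True = False
(p → (u → p)) → ((u ↔ p) ⊕ p) = True → False = False
((p ∨ (r → p)) ↔ p) ∨ ((p → (u → p)) → ((u ↔ p) ⊕ p)) = True ∨ False = True
(((u ↔ (u ⊕ r)) ⊕ (r → ¬(u ⊕ r))) → (p ⊕ (r ∧ u))) ↔ (((p ∨ (r → p)) ↔ p) ∨ ((p → (u → p)) → ((u ↔ p) ⊕ p))) = True ↔ True = True

True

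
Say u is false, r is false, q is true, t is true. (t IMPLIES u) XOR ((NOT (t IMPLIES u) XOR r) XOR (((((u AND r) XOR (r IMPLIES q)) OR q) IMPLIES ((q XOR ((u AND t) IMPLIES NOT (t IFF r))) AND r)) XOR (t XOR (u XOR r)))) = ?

t IMPLIES u = True IMPLIES False = False
t IMPLIES u = True IMPLIES False = False
NOT (t IMPLIES u) = NOT False = True
NOT (t IMPLIES u) XOR r = True XOR False = True
u AND r = False AND False = False
r IMPLIES q = False IMPLIES True = True
(u AND r) XOR (r IMPLIES q) = False XOR True = True
((u AND r) XOR (r IMPLIES q)) OR q = True OR True = True
u AND t = False AND True = False
t IFF r = True IFF False = False
NOT (t IFF r) = NOT False = True
(u AND t) IMPLIES NOT (t IFF r) = False IMPLIES True = True
q XOR ((u AND t) IMPLIES NOT (t IFF r)) = True XOR True = False
(q XOR ((u AND t) IMPLIES NOT (t IFF r))) AND r = False AND False = False
(((u AND r) XOR (r IMPLIES q)) OR q) IMPLIES ((q XOR ((u AND t) IMPLIES NOT (t IFF r))) AND r) = True IMPLIES False = False
u XOR r = False XOR False = False
t XOR (u XOR r) = True XOR False = True
((((u AND r) XOR (r IMPLIES q)) OR q) IMPLIES ((q XOR ((u AND t) IMPLIES NOT (t IFF r))) AND r)) XOR (t XOR (u XOR r)) = False XOR True = True
(NOT (t IMPLIES u) XOR r) XOR (((((u AND r) XOR (r IMPLIES q)) OR q) IMPLIES ((q XOR ((u AND t) IMPLIES NOT (t IFF r))) AND r)) XOR (t XOR (u XOR r))) = True XOR True = False
(t IMPLIES u) XOR ((NOT (t IMPLIES u) XOR r) XOR (((((u AND r) XOR (r IMPLIES q)) OR q) IMPLIES ((q XOR ((u AND t) IMPLIES NOT (t IFF r))) AND r)) XOR (t XOR (u XOR r)))) = False XOR False = False

False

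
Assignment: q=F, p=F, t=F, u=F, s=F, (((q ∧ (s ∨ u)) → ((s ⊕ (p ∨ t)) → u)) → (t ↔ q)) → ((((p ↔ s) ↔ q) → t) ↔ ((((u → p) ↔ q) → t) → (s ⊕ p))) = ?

s ∨ u = F ∨ F = F
q ∧ (s ∨ u) = F ∧ F = F
p ∨ t = F ∨ F = F
s ⊕ (p ∨ t) = F ⊕ F = F
(s ⊕ (p ∨ t)) → u = F → F = T
(q ∧ (s ∨ u)) → ((s ⊕ (p ∨ t)) → u) = F → T = T
t ↔ q = F ↔ F = T
((q ∧ (s ∨ u)) → ((s ⊕ (p ∨ t)) → u)) → (t ↔ q) = T → T = T
p ↔ s = F ↔ F = T
(p ↔ s) ↔ q = T ↔ F = F
((p ↔ s) ↔ q) → t = F → F = T
u → p = F → F = T
(u → p) ↔ q = T ↔ F = F
((u → p) ↔ q) → t = F → F = T
s ⊕ p = F ⊕ F = F
(((u → p) ↔ q) → t) → (s ⊕ p) = T → F = F
(((p ↔ s) ↔ q) → t) ↔ ((((u → p) ↔ q) → t) → (s ⊕ p)) = T ↔ F = F
(((q ∧ (s ∨ u)) → ((s ⊕ (p ∨ t)) → u)) → (t ↔ q)) → ((((p ↔ s) ↔ q) → t) ↔ ((((u → p) ↔ q) → t) → (s ⊕ p))) = T → F = F

F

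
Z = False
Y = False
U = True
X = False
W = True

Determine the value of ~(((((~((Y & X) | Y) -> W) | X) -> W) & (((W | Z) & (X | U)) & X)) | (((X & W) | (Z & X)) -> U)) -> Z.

True

Y & X = False & False = False
(Y & X) | Y = False | False = False
~((Y & X) | Y) = ~False = True
~((Y & X) | Y) -> W = True -> True = True
(~((Y & X) | Y) -> W) | X = True | False = True
((~((Y & X) | Y) -> W) | X) -> W = True -> True = True
W | Z = True | False = True
X | U = False | True = True
(W | Z) & (X | U) = True & True = True
((W | Z) & (X | U)) & X = True & False = False
(((~((Y & X) | Y) -> W) | X) -> W) & (((W | Z) & (X | U)) & X) = True & False = False
X & W = False & True = False
Z & X = False & False = False
(X & W) | (Z & X) = False | False = False
((X & W) | (Z & X)) -> U = False -> True = True
((((~((Y & X) | Y) -> W) | X) -> W) & (((W | Z) & (X | U)) & X)) | (((X & W) | (Z & X)) -> U) = False | True = True
~(((((~((Y & X) | Y) -> W) | X) -> W) & (((W | Z) & (X | U)) & X)) | (((X & W) | (Z & X)) -> U)) = ~True = False
~(((((~((Y & X) | Y) -> W) | X) -> W) & (((W | Z) & (X | U)) & X)) | (((X & W) | (Z & X)) -> U)) -> Z = False -> False = True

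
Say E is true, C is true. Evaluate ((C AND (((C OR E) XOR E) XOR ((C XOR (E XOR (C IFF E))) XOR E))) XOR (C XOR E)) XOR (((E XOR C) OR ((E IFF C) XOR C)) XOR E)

Substituting E=True, C=True:
C OR E = True OR True = True
(C OR E) XOR E = True XOR True = False
C IFF E = True IFF True = True
E XOR (C IFF E) = True XOR True = False
C XOR (E XOR (C IFF E)) = True XOR False = True
(C XOR (E XOR (C IFF E))) XOR E = True XOR True = False
((C OR E) XOR E) XOR ((C XOR (E XOR (C IFF E))) XOR E) = False XOR False = False
C AND (((C OR E) XOR E) XOR ((C XOR (E XOR (C IFF E))) XOR E)) = True AND False = False
C XOR E = True XOR True = False
(C AND (((C OR E) XOR E) XOR ((C XOR (E XOR (C IFF E))) XOR E))) XOR (C XOR E) = False XOR False = False
E XOR C = True XOR True = False
E IFF C = True IFF True = True
(E IFF C) XOR C = True XOR True = False
(E XOR C) OR ((E IFF C) XOR C) = False OR False = False
((E XOR C) OR ((E IFF C) XOR C)) XOR E = False XOR True = True
((C AND (((C OR E) XOR E) XOR ((C XOR (E XOR (C IFF E))) XOR E))) XOR (C XOR E)) XOR (((E XOR C) OR ((E IFF C) XOR C)) XOR E) = False XOR True = True

True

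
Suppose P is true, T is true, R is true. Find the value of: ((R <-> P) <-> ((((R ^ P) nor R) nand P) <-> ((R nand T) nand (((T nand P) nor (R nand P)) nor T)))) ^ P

False

R <-> P = True <-> True = True
R ^ P = True ^ True = False
(R ^ P) nor R = False nor True = False
((R ^ P) nor R) nand P = False nand True = True
R nand T = True nand True = False
T nand P = True nand True = False
R nand P = True nand True = False
(T nand P) nor (R nand P) = False nor False = True
((T nand P) nor (R nand P)) nor T = True nor True = False
(R nand T) nand (((T nand P) nor (R nand P)) nor T) = False nand False = True
(((R ^ P) nor R) nand P) <-> ((R nand T) nand (((T nand P) nor (R nand P)) nor T)) = True <-> True = True
(R <-> P) <-> ((((R ^ P) nor R) nand P) <-> ((R nand T) nand (((T nand P) nor (R nand P)) nor T))) = True <-> True = True
((R <-> P) <-> ((((R ^ P) nor R) nand P) <-> ((R nand T) nand (((T nand P) nor (R nand P)) nor T)))) ^ P = True ^ True = False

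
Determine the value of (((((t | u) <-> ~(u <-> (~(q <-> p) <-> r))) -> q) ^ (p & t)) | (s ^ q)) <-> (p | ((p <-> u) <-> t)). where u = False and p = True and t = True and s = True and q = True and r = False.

False

t | u = True | False = True
q <-> p = True <-> True = True
~(q <-> p) = ~True = False
~(q <-> p) <-> r = False <-> False = True
u <-> (~(q <-> p) <-> r) = False <-> True = False
~(u <-> (~(q <-> p) <-> r)) = ~False = True
(t | u) <-> ~(u <-> (~(q <-> p) <-> r)) = True <-> True = True
((t | u) <-> ~(u <-> (~(q <-> p) <-> r))) -> q = True -> True = True
p & t = True & True = True
(((t | u) <-> ~(u <-> (~(q <-> p) <-> r))) -> q) ^ (p & t) = True ^ True = False
s ^ q = True ^ True = False
((((t | u) <-> ~(u <-> (~(q <-> p) <-> r))) -> q) ^ (p & t)) | (s ^ q) = False | False = False
p <-> u = True <-> False = False
(p <-> u) <-> t = False <-> True = False
p | ((p <-> u) <-> t) = True | False = True
(((((t | u) <-> ~(u <-> (~(q <-> p) <-> r))) -> q) ^ (p & t)) | (s ^ q)) <-> (p | ((p <-> u) <-> t)) = False <-> True = False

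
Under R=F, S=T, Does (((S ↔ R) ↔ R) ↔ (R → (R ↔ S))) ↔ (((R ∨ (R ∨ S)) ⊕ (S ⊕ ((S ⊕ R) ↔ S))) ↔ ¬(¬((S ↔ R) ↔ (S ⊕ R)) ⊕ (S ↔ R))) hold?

S ↔ R = T ↔ F = F
(S ↔ R) ↔ R = F ↔ F = T
R ↔ S = F ↔ T = F
R → (R ↔ S) = F → F = T
((S ↔ R) ↔ R) ↔ (R → (R ↔ S)) = T ↔ T = T
R ∨ S = F ∨ T = T
R ∨ (R ∨ S) = F ∨ T = T
S ⊕ R = T ⊕ F = T
(S ⊕ R) ↔ S = T ↔ T = T
S ⊕ ((S ⊕ R) ↔ S) = T ⊕ T = F
(R ∨ (R ∨ S)) ⊕ (S ⊕ ((S ⊕ R) ↔ S)) = T ⊕ F = T
S ↔ R = T ↔ F = F
S ⊕ R = T ⊕ F = T
(S ↔ R) ↔ (S ⊕ R) = F ↔ T = F
¬((S ↔ R) ↔ (S ⊕ R)) = ¬F = T
S ↔ R = T ↔ F = F
¬((S ↔ R) ↔ (S ⊕ R)) ⊕ (S ↔ R) = T ⊕ F = T
¬(¬((S ↔ R) ↔ (S ⊕ R)) ⊕ (S ↔ R)) = ¬T = F
((R ∨ (R ∨ S)) ⊕ (S ⊕ ((S ⊕ R) ↔ S))) ↔ ¬(¬((S ↔ R) ↔ (S ⊕ R)) ⊕ (S ↔ R)) = T ↔ F = F
(((S ↔ R) ↔ R) ↔ (R → (R ↔ S))) ↔ (((R ∨ (R ∨ S)) ⊕ (S ⊕ ((S ⊕ R) ↔ S))) ↔ ¬(¬((S ↔ R) ↔ (S ⊕ R)) ⊕ (S ↔ R))) = T ↔ F = F

F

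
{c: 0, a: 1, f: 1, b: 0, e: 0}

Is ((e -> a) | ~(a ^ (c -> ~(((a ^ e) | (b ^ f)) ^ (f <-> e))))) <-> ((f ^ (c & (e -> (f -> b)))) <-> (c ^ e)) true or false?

e -> a = 0 -> 1 = 1
a ^ e = 1 ^ 0 = 1
b ^ f = 0 ^ 1 = 1
(a ^ e) | (b ^ f) = 1 | 1 = 1
f <-> e = 1 <-> 0 = 0
((a ^ e) | (b ^ f)) ^ (f <-> e) = 1 ^ 0 = 1
~(((a ^ e) | (b ^ f)) ^ (f <-> e)) = ~1 = 0
c -> ~(((a ^ e) | (b ^ f)) ^ (f <-> e)) = 0 -> 0 = 1
a ^ (c -> ~(((a ^ e) | (b ^ f)) ^ (f <-> e))) = 1 ^ 1 = 0
~(a ^ (c -> ~(((a ^ e) | (b ^ f)) ^ (f <-> e)))) = ~0 = 1
(e -> a) | ~(a ^ (c -> ~(((a ^ e) | (b ^ f)) ^ (f <-> e)))) = 1 | 1 = 1
f -> b = 1 -> 0 = 0
e -> (f -> b) = 0 -> 0 = 1
c & (e -> (f -> b)) = 0 & 1 = 0
f ^ (c & (e -> (f -> b))) = 1 ^ 0 = 1
c ^ e = 0 ^ 0 = 0
(f ^ (c & (e -> (f -> b)))) <-> (c ^ e) = 1 <-> 0 = 0
((e -> a) | ~(a ^ (c -> ~(((a ^ e) | (b ^ f)) ^ (f <-> e))))) <-> ((f ^ (c & (e -> (f -> b)))) <-> (c ^ e)) = 1 <-> 0 = 0

0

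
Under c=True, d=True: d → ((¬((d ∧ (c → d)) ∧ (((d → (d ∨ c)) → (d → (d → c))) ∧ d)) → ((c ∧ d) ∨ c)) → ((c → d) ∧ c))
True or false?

c → d = True → True = True
d ∧ (c → d) = True ∧ True = True
d ∨ c = True ∨ True = True
d → (d ∨ c) = True → True = True
d → c = True → True = True
d → (d → c) = True → True = True
(d → (d ∨ c)) → (d → (d → c)) = True → True = True
((d → (d ∨ c)) → (d → (d → c))) ∧ d = True ∧ True = True
(d ∧ (c → d)) ∧ (((d → (d ∨ c)) → (d → (d → c))) ∧ d) = True ∧ True = True
¬((d ∧ (c → d)) ∧ (((d → (d ∨ c)) → (d → (d → c))) ∧ d)) = ¬True = False
c ∧ d = True ∧ True = True
(c ∧ d) ∨ c = True ∨ True = True
¬((d ∧ (c → d)) ∧ (((d → (d ∨ c)) → (d → (d → c))) ∧ d)) → ((c ∧ d) ∨ c) = False → True = True
c → d = True → True = True
(c → d) ∧ c = True ∧ True = True
(¬((d ∧ (c → d)) ∧ (((d → (d ∨ c)) → (d → (d → c))) ∧ d)) → ((c ∧ d) ∨ c)) → ((c → d) ∧ c) = True → True = True
d → ((¬((d ∧ (c → d)) ∧ (((d → (d ∨ c)) → (d → (d → c))) ∧ d)) → ((c ∧ d) ∨ c)) → ((c → d) ∧ c)) = True → True = True

True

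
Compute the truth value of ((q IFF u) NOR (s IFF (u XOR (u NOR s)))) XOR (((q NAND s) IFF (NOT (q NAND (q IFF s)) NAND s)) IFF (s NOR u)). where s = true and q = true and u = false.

true

q IFF u = true IFF false = false
u NOR s = false NOR true = false
u XOR (u NOR s) = false XOR false = false
s IFF (u XOR (u NOR s)) = true IFF false = false
(q IFF u) NOR (s IFF (u XOR (u NOR s))) = false NOR false = true
q NAND s = true NAND true = false
q IFF s = true IFF true = true
q NAND (q IFF s) = true NAND true = false
NOT (q NAND (q IFF s)) = NOT false = true
NOT (q NAND (q IFF s)) NAND s = true NAND true = false
(q NAND s) IFF (NOT (q NAND (q IFF s)) NAND s) = false IFF false = true
s NOR u = true NOR false = false
((q NAND s) IFF (NOT (q NAND (q IFF s)) NAND s)) IFF (s NOR u) = true IFF false = false
((q IFF u) NOR (s IFF (u XOR (u NOR s)))) XOR (((q NAND s) IFF (NOT (q NAND (q IFF s)) NAND s)) IFF (s NOR u)) = true XOR false = true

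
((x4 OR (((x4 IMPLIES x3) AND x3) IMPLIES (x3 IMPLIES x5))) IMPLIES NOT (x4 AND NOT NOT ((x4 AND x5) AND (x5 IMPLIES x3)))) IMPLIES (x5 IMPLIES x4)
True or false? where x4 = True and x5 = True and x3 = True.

True

x4 IMPLIES x3 = True IMPLIES True = True
(x4 IMPLIES x3) AND x3 = True AND True = True
x3 IMPLIES x5 = True IMPLIES True = True
((x4 IMPLIES x3) AND x3) IMPLIES (x3 IMPLIES x5) = True IMPLIES True = True
x4 OR (((x4 IMPLIES x3) AND x3) IMPLIES (x3 IMPLIES x5)) = True OR True = True
x4 AND x5 = True AND True = True
x5 IMPLIES x3 = True IMPLIES True = True
(x4 AND x5) AND (x5 IMPLIES x3) = True AND True = True
NOT ((x4 AND x5) AND (x5 IMPLIES x3)) = NOT True = False
NOT NOT ((x4 AND x5) AND (x5 IMPLIES x3)) = NOT False = True
x4 AND NOT NOT ((x4 AND x5) AND (x5 IMPLIES x3)) = True AND True = True
NOT (x4 AND NOT NOT ((x4 AND x5) AND (x5 IMPLIES x3))) = NOT True = False
(x4 OR (((x4 IMPLIES x3) AND x3) IMPLIES (x3 IMPLIES x5))) IMPLIES NOT (x4 AND NOT NOT ((x4 AND x5) AND (x5 IMPLIES x3))) = True IMPLIES False = False
x5 IMPLIES x4 = True IMPLIES True = True
((x4 OR (((x4 IMPLIES x3) AND x3) IMPLIES (x3 IMPLIES x5))) IMPLIES NOT (x4 AND NOT NOT ((x4 AND x5) AND (x5 IMPLIES x3)))) IMPLIES (x5 IMPLIES x4) = False IMPLIES True = True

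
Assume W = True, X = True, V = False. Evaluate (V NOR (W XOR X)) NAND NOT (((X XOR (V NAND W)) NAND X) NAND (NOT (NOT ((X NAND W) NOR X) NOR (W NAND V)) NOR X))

W XOR X = True XOR True = False
V NOR (W XOR X) = False NOR False = True
V NAND W = False NAND True = True
X XOR (V NAND W) = True XOR True = False
(X XOR (V NAND W)) NAND X = False NAND True = True
X NAND W = True NAND True = False
(X NAND W) NOR X = False NOR True = False
NOT ((X NAND W) NOR X) = NOT False = True
W NAND V = True NAND False = True
NOT ((X NAND W) NOR X) NOR (W NAND V) = True NOR True = False
NOT (NOT ((X NAND W) NOR X) NOR (W NAND V)) = NOT False = True
NOT (NOT ((X NAND W) NOR X) NOR (W NAND V)) NOR X = True NOR True = False
((X XOR (V NAND W)) NAND X) NAND (NOT (NOT ((X NAND W) NOR X) NOR (W NAND V)) NOR X) = True NAND False = True
NOT (((X XOR (V NAND W)) NAND X) NAND (NOT (NOT ((X NAND W) NOR X) NOR (W NAND V)) NOR X)) = NOT True = False
(V NOR (W XOR X)) NAND NOT (((X XOR (V NAND W)) NAND X) NAND (NOT (NOT ((X NAND W) NOR X) NOR (W NAND V)) NOR X)) = True NAND False = True

True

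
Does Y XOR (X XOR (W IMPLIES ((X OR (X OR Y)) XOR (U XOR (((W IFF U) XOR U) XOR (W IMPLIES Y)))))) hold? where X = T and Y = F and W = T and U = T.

X OR Y = T OR F = T
X OR (X OR Y) = T OR T = T
W IFF U = T IFF T = T
(W IFF U) XOR U = T XOR T = F
W IMPLIES Y = T IMPLIES F = F
((W IFF U) XOR U) XOR (W IMPLIES Y) = F XOR F = F
U XOR (((W IFF U) XOR U) XOR (W IMPLIES Y)) = T XOR F = T
(X OR (X OR Y)) XOR (U XOR (((W IFF U) XOR U) XOR (W IMPLIES Y))) = T XOR T = F
W IMPLIES ((X OR (X OR Y)) XOR (U XOR (((W IFF U) XOR U) XOR (W IMPLIES Y)))) = T IMPLIES F = F
X XOR (W IMPLIES ((X OR (X OR Y)) XOR (U XOR (((W IFF U) XOR U) XOR (W IMPLIES Y))))) = T XOR F = T
Y XOR (X XOR (W IMPLIES ((X OR (X OR Y)) XOR (U XOR (((W IFF U) XOR U) XOR (W IMPLIES Y)))))) = F XOR T = T

T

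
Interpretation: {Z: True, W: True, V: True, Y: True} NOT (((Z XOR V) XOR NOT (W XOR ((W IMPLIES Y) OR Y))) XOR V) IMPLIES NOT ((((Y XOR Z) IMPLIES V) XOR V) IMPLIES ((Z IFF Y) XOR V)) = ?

False

Substituting Z=True, W=True, V=True, Y=True:
Z XOR V = True XOR True = False
W IMPLIES Y = True IMPLIES True = True
(W IMPLIES Y) OR Y = True OR True = True
W XOR ((W IMPLIES Y) OR Y) = True XOR True = False
NOT (W XOR ((W IMPLIES Y) OR Y)) = NOT False = True
(Z XOR V) XOR NOT (W XOR ((W IMPLIES Y) OR Y)) = False XOR True = True
((Z XOR V) XOR NOT (W XOR ((W IMPLIES Y) OR Y))) XOR V = True XOR True = False
NOT (((Z XOR V) XOR NOT (W XOR ((W IMPLIES Y) OR Y))) XOR V) = NOT False = True
Y XOR Z = True XOR True = False
(Y XOR Z) IMPLIES V = False IMPLIES True = True
((Y XOR Z) IMPLIES V) XOR V = True XOR True = False
Z IFF Y = True IFF True = True
(Z IFF Y) XOR V = True XOR True = False
(((Y XOR Z) IMPLIES V) XOR V) IMPLIES ((Z IFF Y) XOR V) = False IMPLIES False = True
NOT ((((Y XOR Z) IMPLIES V) XOR V) IMPLIES ((Z IFF Y) XOR V)) = NOT True = False
NOT (((Z XOR V) XOR NOT (W XOR ((W IMPLIES Y) OR Y))) XOR V) IMPLIES NOT ((((Y XOR Z) IMPLIES V) XOR V) IMPLIES ((Z IFF Y) XOR V)) = True IMPLIES False = False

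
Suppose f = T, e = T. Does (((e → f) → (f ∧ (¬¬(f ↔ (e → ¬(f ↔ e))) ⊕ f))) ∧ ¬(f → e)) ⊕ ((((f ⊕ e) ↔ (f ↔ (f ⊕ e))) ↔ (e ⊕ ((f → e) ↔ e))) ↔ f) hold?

e → f = T → T = T
f ↔ e = T ↔ T = T
¬(f ↔ e) = ¬T = F
e → ¬(f ↔ e) = T → F = F
f ↔ (e → ¬(f ↔ e)) = T ↔ F = F
¬(f ↔ (e → ¬(f ↔ e))) = ¬F = T
¬¬(f ↔ (e → ¬(f ↔ e))) = ¬T = F
¬¬(f ↔ (e → ¬(f ↔ e))) ⊕ f = F ⊕ T = T
f ∧ (¬¬(f ↔ (e → ¬(f ↔ e))) ⊕ f) = T ∧ T = T
(e → f) → (f ∧ (¬¬(f ↔ (e → ¬(f ↔ e))) ⊕ f)) = T → T = T
f → e = T → T = T
¬(f → e) = ¬T = F
((e → f) → (f ∧ (¬¬(f ↔ (e → ¬(f ↔ e))) ⊕ f))) ∧ ¬(f → e) = T ∧ F = F
f ⊕ e = T ⊕ T = F
f ⊕ e = T ⊕ T = F
f ↔ (f ⊕ e) = T ↔ F = F
(f ⊕ e) ↔ (f ↔ (f ⊕ e)) = F ↔ F = T
f → e = T → T = T
(f → e) ↔ e = T ↔ T = T
e ⊕ ((f → e) ↔ e) = T ⊕ T = F
((f ⊕ e) ↔ (f ↔ (f ⊕ e))) ↔ (e ⊕ ((f → e) ↔ e)) = T ↔ F = F
(((f ⊕ e) ↔ (f ↔ (f ⊕ e))) ↔ (e ⊕ ((f → e) ↔ e))) ↔ f = F ↔ T = F
(((e → f) → (f ∧ (¬¬(f ↔ (e → ¬(f ↔ e))) ⊕ f))) ∧ ¬(f → e)) ⊕ ((((f ⊕ e) ↔ (f ↔ (f ⊕ e))) ↔ (e ⊕ ((f → e) ↔ e))) ↔ f) = F ⊕ F = F

F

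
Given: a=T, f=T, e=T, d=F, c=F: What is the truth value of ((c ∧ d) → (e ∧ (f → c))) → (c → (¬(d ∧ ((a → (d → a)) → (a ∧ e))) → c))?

c ∧ d = F ∧ F = F
f → c = T → F = F
e ∧ (f → c) = T ∧ F = F
(c ∧ d) → (e ∧ (f → c)) = F → F = T
d → a = F → T = T
a → (d → a) = T → T = T
a ∧ e = T ∧ T = T
(a → (d → a)) → (a ∧ e) = T → T = T
d ∧ ((a → (d → a)) → (a ∧ e)) = F ∧ T = F
¬(d ∧ ((a → (d → a)) → (a ∧ e))) = ¬F = T
¬(d ∧ ((a → (d → a)) → (a ∧ e))) → c = T → F = F
c → (¬(d ∧ ((a → (d → a)) → (a ∧ e))) → c) = F → F = T
((c ∧ d) → (e ∧ (f → c))) → (c → (¬(d ∧ ((a → (d → a)) → (a ∧ e))) → c)) = T → T = T

T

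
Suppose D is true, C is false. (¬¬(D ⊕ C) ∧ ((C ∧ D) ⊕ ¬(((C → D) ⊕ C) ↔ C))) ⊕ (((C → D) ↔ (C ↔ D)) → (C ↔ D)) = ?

F

Substituting D=T, C=F:
D ⊕ C = T ⊕ F = T
¬(D ⊕ C) = ¬T = F
¬¬(D ⊕ C) = ¬F = T
C ∧ D = F ∧ T = F
C → D = F → T = T
(C → D) ⊕ C = T ⊕ F = T
((C → D) ⊕ C) ↔ C = T ↔ F = F
¬(((C → D) ⊕ C) ↔ C) = ¬F = T
(C ∧ D) ⊕ ¬(((C → D) ⊕ C) ↔ C) = F ⊕ T = T
¬¬(D ⊕ C) ∧ ((C ∧ D) ⊕ ¬(((C → D) ⊕ C) ↔ C)) = T ∧ T = T
C → D = F → T = T
C ↔ D = F ↔ T = F
(C → D) ↔ (C ↔ D) = T ↔ F = F
C ↔ D = F ↔ T = F
((C → D) ↔ (C ↔ D)) → (C ↔ D) = F → F = T
(¬¬(D ⊕ C) ∧ ((C ∧ D) ⊕ ¬(((C → D) ⊕ C) ↔ C))) ⊕ (((C → D) ↔ (C ↔ D)) → (C ↔ D)) = T ⊕ T = F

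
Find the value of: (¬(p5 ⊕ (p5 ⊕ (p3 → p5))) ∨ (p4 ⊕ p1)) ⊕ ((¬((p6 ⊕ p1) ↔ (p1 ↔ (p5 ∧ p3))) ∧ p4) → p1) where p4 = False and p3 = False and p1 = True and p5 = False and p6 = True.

p3 → p5 = False → False = True
p5 ⊕ (p3 → p5) = False ⊕ True = True
p5 ⊕ (p5 ⊕ (p3 → p5)) = False ⊕ True = True
¬(p5 ⊕ (p5 ⊕ (p3 → p5))) = ¬True = False
p4 ⊕ p1 = False ⊕ True = True
¬(p5 ⊕ (p5 ⊕ (p3 → p5))) ∨ (p4 ⊕ p1) = False ∨ True = True
p6 ⊕ p1 = True ⊕ True = False
p5 ∧ p3 = False ∧ False = False
p1 ↔ (p5 ∧ p3) = True ↔ False = False
(p6 ⊕ p1) ↔ (p1 ↔ (p5 ∧ p3)) = False ↔ False = True
¬((p6 ⊕ p1) ↔ (p1 ↔ (p5 ∧ p3))) = ¬True = False
¬((p6 ⊕ p1) ↔ (p1 ↔ (p5 ∧ p3))) ∧ p4 = False ∧ False = False
(¬((p6 ⊕ p1) ↔ (p1 ↔ (p5 ∧ p3))) ∧ p4) → p1 = False → True = True
(¬(p5 ⊕ (p5 ⊕ (p3 → p5))) ∨ (p4 ⊕ p1)) ⊕ ((¬((p6 ⊕ p1) ↔ (p1 ↔ (p5 ∧ p3))) ∧ p4) → p1) = True ⊕ True = False

False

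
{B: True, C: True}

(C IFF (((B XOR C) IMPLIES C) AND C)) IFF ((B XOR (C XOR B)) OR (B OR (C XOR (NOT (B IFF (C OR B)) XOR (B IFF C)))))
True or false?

B XOR C = True XOR True = False
(B XOR C) IMPLIES C = False IMPLIES True = True
((B XOR C) IMPLIES C) AND C = True AND True = True
C IFF (((B XOR C) IMPLIES C) AND C) = True IFF True = True
C XOR B = True XOR True = False
B XOR (C XOR B) = True XOR False = True
C OR B = True OR True = True
B IFF (C OR B) = True IFF True = True
NOT (B IFF (C OR B)) = NOT True = False
B IFF C = True IFF True = True
NOT (B IFF (C OR B)) XOR (B IFF C) = False XOR True = True
C XOR (NOT (B IFF (C OR B)) XOR (B IFF C)) = True XOR True = False
B OR (C XOR (NOT (B IFF (C OR B)) XOR (B IFF C))) = True OR False = True
(B XOR (C XOR B)) OR (B OR (C XOR (NOT (B IFF (C OR B)) XOR (B IFF C)))) = True OR True = True
(C IFF (((B XOR C) IMPLIES C) AND C)) IFF ((B XOR (C XOR B)) OR (B OR (C XOR (NOT (B IFF (C OR B)) XOR (B IFF C))))) = True IFF True = True

True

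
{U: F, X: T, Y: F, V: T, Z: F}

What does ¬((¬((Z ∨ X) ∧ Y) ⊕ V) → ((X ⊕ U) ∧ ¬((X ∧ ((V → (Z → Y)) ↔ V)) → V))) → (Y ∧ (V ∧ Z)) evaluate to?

Z ∨ X = F ∨ T = T
(Z ∨ X) ∧ Y = T ∧ F = F
¬((Z ∨ X) ∧ Y) = ¬F = T
¬((Z ∨ X) ∧ Y) ⊕ V = T ⊕ T = F
X ⊕ U = T ⊕ F = T
Z → Y = F → F = T
V → (Z → Y) = T → T = T
(V → (Z → Y)) ↔ V = T ↔ T = T
X ∧ ((V → (Z → Y)) ↔ V) = T ∧ T = T
(X ∧ ((V → (Z → Y)) ↔ V)) → V = T → T = T
¬((X ∧ ((V → (Z → Y)) ↔ V)) → V) = ¬T = F
(X ⊕ U) ∧ ¬((X ∧ ((V → (Z → Y)) ↔ V)) → V) = T ∧ F = F
(¬((Z ∨ X) ∧ Y) ⊕ V) → ((X ⊕ U) ∧ ¬((X ∧ ((V → (Z → Y)) ↔ V)) → V)) = F → F = T
¬((¬((Z ∨ X) ∧ Y) ⊕ V) → ((X ⊕ U) ∧ ¬((X ∧ ((V → (Z → Y)) ↔ V)) → V))) = ¬T = F
V ∧ Z = T ∧ F = F
Y ∧ (V ∧ Z) = F ∧ F = F
¬((¬((Z ∨ X) ∧ Y) ⊕ V) → ((X ⊕ U) ∧ ¬((X ∧ ((V → (Z → Y)) ↔ V)) → V))) → (Y ∧ (V ∧ Z)) = F → F = T

T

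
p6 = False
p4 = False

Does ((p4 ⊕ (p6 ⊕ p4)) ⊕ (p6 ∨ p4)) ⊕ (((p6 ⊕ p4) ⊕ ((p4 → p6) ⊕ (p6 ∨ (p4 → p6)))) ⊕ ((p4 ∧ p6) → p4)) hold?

True

Substituting p6=False, p4=False:
p6 ⊕ p4 = False ⊕ False = False
p4 ⊕ (p6 ⊕ p4) = False ⊕ False = False
p6 ∨ p4 = False ∨ False = False
(p4 ⊕ (p6 ⊕ p4)) ⊕ (p6 ∨ p4) = False ⊕ False = False
p6 ⊕ p4 = False ⊕ False = False
p4 → p6 = False → False = True
p4 → p6 = False → False = True
p6 ∨ (p4 → p6) = False ∨ True = True
(p4 → p6) ⊕ (p6 ∨ (p4 → p6)) = True ⊕ True = False
(p6 ⊕ p4) ⊕ ((p4 → p6) ⊕ (p6 ∨ (p4 → p6))) = False ⊕ False = False
p4 ∧ p6 = False ∧ False = False
(p4 ∧ p6) → p4 = False → False = True
((p6 ⊕ p4) ⊕ ((p4 → p6) ⊕ (p6 ∨ (p4 → p6)))) ⊕ ((p4 ∧ p6) → p4) = False ⊕ True = True
((p4 ⊕ (p6 ⊕ p4)) ⊕ (p6 ∨ p4)) ⊕ (((p6 ⊕ p4) ⊕ ((p4 → p6) ⊕ (p6 ∨ (p4 → p6)))) ⊕ ((p4 ∧ p6) → p4)) = False ⊕ True = True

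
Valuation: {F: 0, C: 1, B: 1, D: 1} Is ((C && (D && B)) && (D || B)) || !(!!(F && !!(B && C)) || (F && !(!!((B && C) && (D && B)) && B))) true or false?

D && B = 1 && 1 = 1
C && (D && B) = 1 && 1 = 1
D || B = 1 || 1 = 1
(C && (D && B)) && (D || B) = 1 && 1 = 1
B && C = 1 && 1 = 1
!(B && C) = !1 = 0
!!(B && C) = !0 = 1
F && !!(B && C) = 0 && 1 = 0
!(F && !!(B && C)) = !0 = 1
!!(F && !!(B && C)) = !1 = 0
B && C = 1 && 1 = 1
D && B = 1 && 1 = 1
(B && C) && (D && B) = 1 && 1 = 1
!((B && C) && (D && B)) = !1 = 0
!!((B && C) && (D && B)) = !0 = 1
!!((B && C) && (D && B)) && B = 1 && 1 = 1
!(!!((B && C) && (D && B)) && B) = !1 = 0
F && !(!!((B && C) && (D && B)) && B) = 0 && 0 = 0
!!(F && !!(B && C)) || (F && !(!!((B && C) && (D && B)) && B)) = 0 || 0 = 0
!(!!(F && !!(B && C)) || (F && !(!!((B && C) && (D && B)) && B))) = !0 = 1
((C && (D && B)) && (D || B)) || !(!!(F && !!(B && C)) || (F && !(!!((B && C) && (D && B)) && B))) = 1 || 1 = 1

1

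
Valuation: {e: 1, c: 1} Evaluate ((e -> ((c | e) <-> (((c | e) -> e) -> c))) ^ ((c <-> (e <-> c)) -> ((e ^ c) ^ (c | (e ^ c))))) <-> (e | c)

Substituting e=1, c=1:
c | e = 1 | 1 = 1
c | e = 1 | 1 = 1
(c | e) -> e = 1 -> 1 = 1
((c | e) -> e) -> c = 1 -> 1 = 1
(c | e) <-> (((c | e) -> e) -> c) = 1 <-> 1 = 1
e -> ((c | e) <-> (((c | e) -> e) -> c)) = 1 -> 1 = 1
e <-> c = 1 <-> 1 = 1
c <-> (e <-> c) = 1 <-> 1 = 1
e ^ c = 1 ^ 1 = 0
e ^ c = 1 ^ 1 = 0
c | (e ^ c) = 1 | 0 = 1
(e ^ c) ^ (c | (e ^ c)) = 0 ^ 1 = 1
(c <-> (e <-> c)) -> ((e ^ c) ^ (c | (e ^ c))) = 1 -> 1 = 1
(e -> ((c | e) <-> (((c | e) -> e) -> c))) ^ ((c <-> (e <-> c)) -> ((e ^ c) ^ (c | (e ^ c)))) = 1 ^ 1 = 0
e | c = 1 | 1 = 1
((e -> ((c | e) <-> (((c | e) -> e) -> c))) ^ ((c <-> (e <-> c)) -> ((e ^ c) ^ (c | (e ^ c))))) <-> (e | c) = 0 <-> 1 = 0

0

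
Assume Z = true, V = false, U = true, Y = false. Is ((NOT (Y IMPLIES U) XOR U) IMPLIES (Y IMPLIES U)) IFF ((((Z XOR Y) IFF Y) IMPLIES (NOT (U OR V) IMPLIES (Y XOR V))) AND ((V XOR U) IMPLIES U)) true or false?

true

Y IMPLIES U = false IMPLIES true = true
NOT (Y IMPLIES U) = NOT true = false
NOT (Y IMPLIES U) XOR U = false XOR true = true
Y IMPLIES U = false IMPLIES true = true
(NOT (Y IMPLIES U) XOR U) IMPLIES (Y IMPLIES U) = true IMPLIES true = true
Z XOR Y = true XOR false = true
(Z XOR Y) IFF Y = true IFF false = false
U OR V = true OR false = true
NOT (U OR V) = NOT true = false
Y XOR V = false XOR false = false
NOT (U OR V) IMPLIES (Y XOR V) = false IMPLIES false = true
((Z XOR Y) IFF Y) IMPLIES (NOT (U OR V) IMPLIES (Y XOR V)) = false IMPLIES true = true
V XOR U = false XOR true = true
(V XOR U) IMPLIES U = true IMPLIES true = true
(((Z XOR Y) IFF Y) IMPLIES (NOT (U OR V) IMPLIES (Y XOR V))) AND ((V XOR U) IMPLIES U) = true AND true = true
((NOT (Y IMPLIES U) XOR U) IMPLIES (Y IMPLIES U)) IFF ((((Z XOR Y) IFF Y) IMPLIES (NOT (U OR V) IMPLIES (Y XOR V))) AND ((V XOR U) IMPLIES U)) = true IFF true = true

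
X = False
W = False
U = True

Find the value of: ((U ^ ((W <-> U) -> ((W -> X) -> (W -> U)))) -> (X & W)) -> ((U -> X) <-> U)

Substituting X=False, W=False, U=True:
W <-> U = False <-> True = False
W -> X = False -> False = True
W -> U = False -> True = True
(W -> X) -> (W -> U) = True -> True = True
(W <-> U) -> ((W -> X) -> (W -> U)) = False -> True = True
U ^ ((W <-> U) -> ((W -> X) -> (W -> U))) = True ^ True = False
X & W = False & False = False
(U ^ ((W <-> U) -> ((W -> X) -> (W -> U)))) -> (X & W) = False -> False = True
U -> X = True -> False = False
(U -> X) <-> U = False <-> True = False
((U ^ ((W <-> U) -> ((W -> X) -> (W -> U)))) -> (X & W)) -> ((U -> X) <-> U) = True -> False = False

False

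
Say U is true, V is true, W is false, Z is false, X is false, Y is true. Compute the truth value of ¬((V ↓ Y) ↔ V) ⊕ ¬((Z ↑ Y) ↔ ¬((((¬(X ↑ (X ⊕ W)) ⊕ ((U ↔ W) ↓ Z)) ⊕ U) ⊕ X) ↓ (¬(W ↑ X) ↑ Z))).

T

V ↓ Y = T ↓ T = F
(V ↓ Y) ↔ V = F ↔ T = F
¬((V ↓ Y) ↔ V) = ¬F = T
Z ↑ Y = F ↑ T = T
X ⊕ W = F ⊕ F = F
X ↑ (X ⊕ W) = F ↑ F = T
¬(X ↑ (X ⊕ W)) = ¬T = F
U ↔ W = T ↔ F = F
(U ↔ W) ↓ Z = F ↓ F = T
¬(X ↑ (X ⊕ W)) ⊕ ((U ↔ W) ↓ Z) = F ⊕ T = T
(¬(X ↑ (X ⊕ W)) ⊕ ((U ↔ W) ↓ Z)) ⊕ U = T ⊕ T = F
((¬(X ↑ (X ⊕ W)) ⊕ ((U ↔ W) ↓ Z)) ⊕ U) ⊕ X = F ⊕ F = F
W ↑ X = F ↑ F = T
¬(W ↑ X) = ¬T = F
¬(W ↑ X) ↑ Z = F ↑ F = T
(((¬(X ↑ (X ⊕ W)) ⊕ ((U ↔ W) ↓ Z)) ⊕ U) ⊕ X) ↓ (¬(W ↑ X) ↑ Z) = F ↓ T = F
¬((((¬(X ↑ (X ⊕ W)) ⊕ ((U ↔ W) ↓ Z)) ⊕ U) ⊕ X) ↓ (¬(W ↑ X) ↑ Z)) = ¬F = T
(Z ↑ Y) ↔ ¬((((¬(X ↑ (X ⊕ W)) ⊕ ((U ↔ W) ↓ Z)) ⊕ U) ⊕ X) ↓ (¬(W ↑ X) ↑ Z)) = T ↔ T = T
¬((Z ↑ Y) ↔ ¬((((¬(X ↑ (X ⊕ W)) ⊕ ((U ↔ W) ↓ Z)) ⊕ U) ⊕ X) ↓ (¬(W ↑ X) ↑ Z))) = ¬T = F
¬((V ↓ Y) ↔ V) ⊕ ¬((Z ↑ Y) ↔ ¬((((¬(X ↑ (X ⊕ W)) ⊕ ((U ↔ W) ↓ Z)) ⊕ U) ⊕ X) ↓ (¬(W ↑ X) ↑ Z))) = T ⊕ F = T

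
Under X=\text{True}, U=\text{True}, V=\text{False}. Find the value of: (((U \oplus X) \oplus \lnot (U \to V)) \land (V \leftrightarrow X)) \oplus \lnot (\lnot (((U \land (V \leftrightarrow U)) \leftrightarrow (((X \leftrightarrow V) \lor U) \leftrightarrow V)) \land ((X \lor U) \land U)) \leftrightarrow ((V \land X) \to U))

U \oplus X = \text{True} \oplus \text{True} = \text{False}
U \to V = \text{True} \to \text{False} = \text{False}
\lnot (U \to V) = \lnot \text{False} = \text{True}
(U \oplus X) \oplus \lnot (U \to V) = \text{False} \oplus \text{True} = \text{True}
V \leftrightarrow X = \text{False} \leftrightarrow \text{True} = \text{False}
((U \oplus X) \oplus \lnot (U \to V)) \land (V \leftrightarrow X) = \text{True} \land \text{False} = \text{False}
V \leftrightarrow U = \text{False} \leftrightarrow \text{True} = \text{False}
U \land (V \leftrightarrow U) = \text{True} \land \text{False} = \text{False}
X \leftrightarrow V = \text{True} \leftrightarrow \text{False} = \text{False}
(X \leftrightarrow V) \lor U = \text{False} \lor \text{True} = \text{True}
((X \leftrightarrow V) \lor U) \leftrightarrow V = \text{True} \leftrightarrow \text{False} = \text{False}
(U \land (V \leftrightarrow U)) \leftrightarrow (((X \leftrightarrow V) \lor U) \leftrightarrow V) = \text{False} \leftrightarrow \text{False} = \text{True}
X \lor U = \text{True} \lor \text{True} = \text{True}
(X \lor U) \land U = \text{True} \land \text{True} = \text{True}
((U \land (V \leftrightarrow U)) \leftrightarrow (((X \leftrightarrow V) \lor U) \leftrightarrow V)) \land ((X \lor U) \land U) = \text{True} \land \text{True} = \text{True}
\lnot (((U \land (V \leftrightarrow U)) \leftrightarrow (((X \leftrightarrow V) \lor U) \leftrightarrow V)) \land ((X \lor U) \land U)) = \lnot \text{True} = \text{False}
V \land X = \text{False} \land \text{True} = \text{False}
(V \land X) \to U = \text{False} \to \text{True} = \text{True}
\lnot (((U \land (V \leftrightarrow U)) \leftrightarrow (((X \leftrightarrow V) \lor U) \leftrightarrow V)) \land ((X \lor U) \land U)) \leftrightarrow ((V \land X) \to U) = \text{False} \leftrightarrow \text{True} = \text{False}
\lnot (\lnot (((U \land (V \leftrightarrow U)) \leftrightarrow (((X \leftrightarrow V) \lor U) \leftrightarrow V)) \land ((X \lor U) \land U)) \leftrightarrow ((V \land X) \to U)) = \lnot \text{False} = \text{True}
(((U \oplus X) \oplus \lnot (U \to V)) \land (V \leftrightarrow X)) \oplus \lnot (\lnot (((U \land (V \leftrightarrow U)) \leftrightarrow (((X \leftrightarrow V) \lor U) \leftrightarrow V)) \land ((X \lor U) \land U)) \leftrightarrow ((V \land X) \to U)) = \text{False} \oplus \text{True} = \text{True}

\text{True}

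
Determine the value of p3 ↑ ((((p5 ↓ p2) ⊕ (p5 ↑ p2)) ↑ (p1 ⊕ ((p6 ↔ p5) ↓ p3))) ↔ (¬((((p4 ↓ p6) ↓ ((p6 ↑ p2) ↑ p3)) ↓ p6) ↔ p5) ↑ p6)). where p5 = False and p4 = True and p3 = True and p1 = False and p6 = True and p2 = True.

p5 ↓ p2 = False ↓ True = False
p5 ↑ p2 = False ↑ True = True
(p5 ↓ p2) ⊕ (p5 ↑ p2) = False ⊕ True = True
p6 ↔ p5 = True ↔ False = False
(p6 ↔ p5) ↓ p3 = False ↓ True = False
p1 ⊕ ((p6 ↔ p5) ↓ p3) = False ⊕ False = False
((p5 ↓ p2) ⊕ (p5 ↑ p2)) ↑ (p1 ⊕ ((p6 ↔ p5) ↓ p3)) = True ↑ False = True
p4 ↓ p6 = True ↓ True = False
p6 ↑ p2 = True ↑ True = False
(p6 ↑ p2) ↑ p3 = False ↑ True = True
(p4 ↓ p6) ↓ ((p6 ↑ p2) ↑ p3) = False ↓ True = False
((p4 ↓ p6) ↓ ((p6 ↑ p2) ↑ p3)) ↓ p6 = False ↓ True = False
(((p4 ↓ p6) ↓ ((p6 ↑ p2) ↑ p3)) ↓ p6) ↔ p5 = False ↔ False = True
¬((((p4 ↓ p6) ↓ ((p6 ↑ p2) ↑ p3)) ↓ p6) ↔ p5) = ¬True = False
¬((((p4 ↓ p6) ↓ ((p6 ↑ p2) ↑ p3)) ↓ p6) ↔ p5) ↑ p6 = False ↑ True = True
(((p5 ↓ p2) ⊕ (p5 ↑ p2)) ↑ (p1 ⊕ ((p6 ↔ p5) ↓ p3))) ↔ (¬((((p4 ↓ p6) ↓ ((p6 ↑ p2) ↑ p3)) ↓ p6) ↔ p5) ↑ p6) = True ↔ True = True
p3 ↑ ((((p5 ↓ p2) ⊕ (p5 ↑ p2)) ↑ (p1 ⊕ ((p6 ↔ p5) ↓ p3))) ↔ (¬((((p4 ↓ p6) ↓ ((p6 ↑ p2) ↑ p3)) ↓ p6) ↔ p5) ↑ p6)) = True ↑ True = False

False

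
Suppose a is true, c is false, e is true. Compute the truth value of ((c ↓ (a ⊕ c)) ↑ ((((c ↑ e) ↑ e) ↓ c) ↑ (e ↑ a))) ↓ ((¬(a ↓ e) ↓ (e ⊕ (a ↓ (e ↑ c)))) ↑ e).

F

a ⊕ c = T ⊕ F = T
c ↓ (a ⊕ c) = F ↓ T = F
c ↑ e = F ↑ T = T
(c ↑ e) ↑ e = T ↑ T = F
((c ↑ e) ↑ e) ↓ c = F ↓ F = T
e ↑ a = T ↑ T = F
(((c ↑ e) ↑ e) ↓ c) ↑ (e ↑ a) = T ↑ F = T
(c ↓ (a ⊕ c)) ↑ ((((c ↑ e) ↑ e) ↓ c) ↑ (e ↑ a)) = F ↑ T = T
a ↓ e = T ↓ T = F
¬(a ↓ e) = ¬F = T
e ↑ c = T ↑ F = T
a ↓ (e ↑ c) = T ↓ T = F
e ⊕ (a ↓ (e ↑ c)) = T ⊕ F = T
¬(a ↓ e) ↓ (e ⊕ (a ↓ (e ↑ c))) = T ↓ T = F
(¬(a ↓ e) ↓ (e ⊕ (a ↓ (e ↑ c)))) ↑ e = F ↑ T = T
((c ↓ (a ⊕ c)) ↑ ((((c ↑ e) ↑ e) ↓ c) ↑ (e ↑ a))) ↓ ((¬(a ↓ e) ↓ (e ⊕ (a ↓ (e ↑ c)))) ↑ e) = T ↓ T = F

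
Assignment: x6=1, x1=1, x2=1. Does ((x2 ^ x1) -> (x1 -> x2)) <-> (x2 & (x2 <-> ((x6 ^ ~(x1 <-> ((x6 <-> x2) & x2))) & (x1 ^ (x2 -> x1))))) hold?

0

Substituting x6=1, x1=1, x2=1:
x2 ^ x1 = 1 ^ 1 = 0
x1 -> x2 = 1 -> 1 = 1
(x2 ^ x1) -> (x1 -> x2) = 0 -> 1 = 1
x6 <-> x2 = 1 <-> 1 = 1
(x6 <-> x2) & x2 = 1 & 1 = 1
x1 <-> ((x6 <-> x2) & x2) = 1 <-> 1 = 1
~(x1 <-> ((x6 <-> x2) & x2)) = ~1 = 0
x6 ^ ~(x1 <-> ((x6 <-> x2) & x2)) = 1 ^ 0 = 1
x2 -> x1 = 1 -> 1 = 1
x1 ^ (x2 -> x1) = 1 ^ 1 = 0
(x6 ^ ~(x1 <-> ((x6 <-> x2) & x2))) & (x1 ^ (x2 -> x1)) = 1 & 0 = 0
x2 <-> ((x6 ^ ~(x1 <-> ((x6 <-> x2) & x2))) & (x1 ^ (x2 -> x1))) = 1 <-> 0 = 0
x2 & (x2 <-> ((x6 ^ ~(x1 <-> ((x6 <-> x2) & x2))) & (x1 ^ (x2 -> x1)))) = 1 & 0 = 0
((x2 ^ x1) -> (x1 -> x2)) <-> (x2 & (x2 <-> ((x6 ^ ~(x1 <-> ((x6 <-> x2) & x2))) & (x1 ^ (x2 -> x1))))) = 1 <-> 0 = 0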